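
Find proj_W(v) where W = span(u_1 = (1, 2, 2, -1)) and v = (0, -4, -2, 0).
proj_W(v) = (-6/5, -12/5, -12/5, 6/5)

Set up U = [u_1 | ... | u_1] ∈ R^(4×1). The projector onto W = col(U) is P = U (U^T U)^(-1) U^T.
Compute U^T U =
  [10],
and U^T v = (-12).
Solve U^T U · c = U^T v for the coefficients: c = (-6/5). The projection is proj_W(v) = U c.
Check: (v - proj_W(v)) · u_1 = 0  (should be 0).
Result: proj_W(v) = (-6/5, -12/5, -12/5, 6/5).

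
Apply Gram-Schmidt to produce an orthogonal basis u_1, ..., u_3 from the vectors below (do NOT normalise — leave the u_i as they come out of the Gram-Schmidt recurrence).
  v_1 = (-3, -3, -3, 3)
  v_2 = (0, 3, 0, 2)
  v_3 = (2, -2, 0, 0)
Orthogonal basis:
  u_1 = (-3, -3, -3, 3)
  u_2 = (-1/4, 11/4, -1/4, 9/4)
  u_3 = (32/17, -12/17, -2/17, 18/17)

Apply the Gram-Schmidt recurrence
  u_1 = v_1
  u_i = v_i − Σ_{j<i} ((v_i · u_j) / (u_j · u_j)) · u_j.

Step by step this gives:
  u_1 = (-3, -3, -3, 3)
  u_2 = (-1/4, 11/4, -1/4, 9/4)
  u_3 = (32/17, -12/17, -2/17, 18/17)

Orthogonality check:
  u_2 · u_1 = 0 (should be 0)
  u_3 · u_1 = 0 (should be 0)
  u_3 · u_2 = 0 (should be 0)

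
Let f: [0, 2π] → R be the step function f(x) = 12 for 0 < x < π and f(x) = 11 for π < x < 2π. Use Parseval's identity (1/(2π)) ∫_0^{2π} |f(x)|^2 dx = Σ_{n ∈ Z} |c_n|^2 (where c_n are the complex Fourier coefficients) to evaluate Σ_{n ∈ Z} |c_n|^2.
Σ |c_n|^2 = 265/2

Parseval equates the L^2 energy of f (normalised by 1/(2π)) with the ℓ^2 sum of its Fourier coefficients: (1/(2π)) ∫_0^{2π} |f|^2 = Σ |c_n|^2.
Compute the left side: (1/(2π)) [∫_0^π 12^2 dx + ∫_π^{2π} 11^2 dx] = (1/(2π)) · (144π + 121π) = (144 + 121)/2 = 265/2.
So Σ_{n ∈ Z} |c_n|^2 = 265/2.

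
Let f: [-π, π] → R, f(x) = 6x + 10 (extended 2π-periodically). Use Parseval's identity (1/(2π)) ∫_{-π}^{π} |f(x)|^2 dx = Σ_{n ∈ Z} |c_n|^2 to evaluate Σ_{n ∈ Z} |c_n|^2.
Σ |c_n|^2 = 12π^2 + 100

Expand and integrate term by term over [-π, π]:
  ∫ (6x)^2 dx = 36·(2π^3/3); ∫ 2·6·(10)·x dx = 0 (odd integrand); ∫ 10^2 dx = 100·2π.
So (1/(2π)) ∫_{-π}^{π} (6x + 10)^2 dx = 36π^2/3 + 100 = 12π^2 + 100.
Parseval ⇒ Σ |c_n|^2 = 12π^2 + 100.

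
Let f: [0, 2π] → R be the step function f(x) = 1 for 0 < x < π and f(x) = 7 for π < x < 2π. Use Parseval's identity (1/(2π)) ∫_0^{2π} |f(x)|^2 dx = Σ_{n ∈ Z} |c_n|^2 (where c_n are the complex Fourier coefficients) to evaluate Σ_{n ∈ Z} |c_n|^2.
Σ |c_n|^2 = 25

Parseval equates the L^2 energy of f (normalised by 1/(2π)) with the ℓ^2 sum of its Fourier coefficients: (1/(2π)) ∫_0^{2π} |f|^2 = Σ |c_n|^2.
Compute the left side: (1/(2π)) [∫_0^π 1^2 dx + ∫_π^{2π} 7^2 dx] = (1/(2π)) · (1π + 49π) = (1 + 49)/2 = 25.
So Σ_{n ∈ Z} |c_n|^2 = 25.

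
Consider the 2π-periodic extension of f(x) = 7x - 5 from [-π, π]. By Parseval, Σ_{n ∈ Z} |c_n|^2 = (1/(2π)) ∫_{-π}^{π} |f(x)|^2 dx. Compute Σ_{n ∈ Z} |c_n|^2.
Σ |c_n|^2 = 49π^2/3 + 25

Expand and integrate term by term over [-π, π]:
  ∫ (7x)^2 dx = 49·(2π^3/3); ∫ 2·7·(-5)·x dx = 0 (odd integrand); ∫ (-5)^2 dx = 25·2π.
So (1/(2π)) ∫_{-π}^{π} (7x - 5)^2 dx = 49π^2/3 + 25 = 49π^2/3 + 25.
Parseval ⇒ Σ |c_n|^2 = 49π^2/3 + 25.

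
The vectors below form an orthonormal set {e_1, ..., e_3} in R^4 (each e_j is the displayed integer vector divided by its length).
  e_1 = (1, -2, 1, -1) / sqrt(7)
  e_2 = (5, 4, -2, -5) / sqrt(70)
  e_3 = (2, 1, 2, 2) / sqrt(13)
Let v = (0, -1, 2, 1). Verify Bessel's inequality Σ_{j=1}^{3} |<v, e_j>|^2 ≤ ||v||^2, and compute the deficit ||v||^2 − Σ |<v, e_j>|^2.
Σ |<v, e_j>|^2 = 731/130; ||v||^2 = 6; deficit = 49/130

Write each e_j = u_j / sqrt(<u_j, u_j>) where u_j is the displayed integer vector. Then <v, e_j> = <v, u_j> / sqrt(<u_j, u_j>), so |<v, e_j>|^2 = <v, u_j>^2 / <u_j, u_j>.
Coefficients: <v, e_1> = 3/sqrt(7), <v, e_2> = -13/sqrt(70), <v, e_3> = 5/sqrt(13).
Square and sum: Σ |<v, e_j>|^2 = 731/130.
Compute ||v||^2 = v·v = 6.
Deficit = 6 − 731/130 = 49/130 ≥ 0, confirming Bessel's inequality. (The deficit equals ||v − Σ <v,e_j> e_j||^2, the squared distance from v to span{e_j}.)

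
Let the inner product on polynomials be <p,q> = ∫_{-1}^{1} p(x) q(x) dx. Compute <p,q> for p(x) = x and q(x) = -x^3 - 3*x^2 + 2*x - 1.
<p,q> = 14/15

Expand the product: p(x)·q(x) = -x^4 - 3*x^3 + 2*x^2 - x.
∫_{-1}^{1} of each monomial x^k gives [2/(k+1) if k even, 0 if k odd]. Integrating term-by-term (or equivalently evaluating the antiderivative F(x) = -x^5/5 - 3*x^4/4 + 2*x^3/3 - x^2/2 at the endpoints):
  F(1) − F(−1) = -47/60 − (-103/60) = 14/15.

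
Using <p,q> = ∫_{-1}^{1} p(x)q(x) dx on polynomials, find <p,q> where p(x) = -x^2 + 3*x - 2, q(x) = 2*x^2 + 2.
<p,q> = -64/5

Expand the product: p(x)·q(x) = -2*x^4 + 6*x^3 - 6*x^2 + 6*x - 4.
∫_{-1}^{1} of each monomial x^k gives [2/(k+1) if k even, 0 if k odd]. Integrating term-by-term (or equivalently evaluating the antiderivative F(x) = -2*x^5/5 + 3*x^4/2 - 2*x^3 + 3*x^2 - 4*x at the endpoints):
  F(1) − F(−1) = -19/10 − (109/10) = -64/5.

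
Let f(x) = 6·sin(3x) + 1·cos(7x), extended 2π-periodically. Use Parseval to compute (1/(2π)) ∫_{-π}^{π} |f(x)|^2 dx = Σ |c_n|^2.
Σ |c_n|^2 = 37/2

Expand |f|^2 and use orthogonality of {sin(nx), cos(mx)} on [-π, π]:
  ∫_{-π}^{π} sin(nx)^2 dx = π, ∫ cos(mx)^2 dx = π, and cross terms integrate to 0.
So ∫_{-π}^{π} f(x)^2 dx = 6^2 · π + 1^2 · π = (36 + 1)π.
Divide by 2π: (36 + 1)/2 = 37/2.
By Parseval, this equals Σ |c_n|^2.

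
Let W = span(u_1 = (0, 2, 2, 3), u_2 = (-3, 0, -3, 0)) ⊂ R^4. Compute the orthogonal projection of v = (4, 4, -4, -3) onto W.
proj_W(v) = (3/5, -6/5, -3/5, -9/5)

Set up U = [u_1 | ... | u_2] ∈ R^(4×2). The projector onto W = col(U) is P = U (U^T U)^(-1) U^T.
Compute U^T U =
  [17, -6]
  [-6, 18],
and U^T v = (-9, 0).
Solve U^T U · c = U^T v for the coefficients: c = (-3/5, -1/5). The projection is proj_W(v) = U c.
Check: (v - proj_W(v)) · u_1 = 0  (should be 0).
Check: (v - proj_W(v)) · u_2 = 0  (should be 0).
Result: proj_W(v) = (3/5, -6/5, -3/5, -9/5).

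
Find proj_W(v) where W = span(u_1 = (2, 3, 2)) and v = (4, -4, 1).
proj_W(v) = (-4/17, -6/17, -4/17)

Set up U = [u_1 | ... | u_1] ∈ R^(3×1). The projector onto W = col(U) is P = U (U^T U)^(-1) U^T.
Compute U^T U =
  [17],
and U^T v = (-2).
Solve U^T U · c = U^T v for the coefficients: c = (-2/17). The projection is proj_W(v) = U c.
Check: (v - proj_W(v)) · u_1 = 0  (should be 0).
Result: proj_W(v) = (-4/17, -6/17, -4/17).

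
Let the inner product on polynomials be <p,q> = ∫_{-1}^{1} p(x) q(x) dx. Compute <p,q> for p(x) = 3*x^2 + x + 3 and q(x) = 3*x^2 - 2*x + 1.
<p,q> = 244/15

Expand the product: p(x)·q(x) = 9*x^4 - 3*x^3 + 10*x^2 - 5*x + 3.
∫_{-1}^{1} of each monomial x^k gives [2/(k+1) if k even, 0 if k odd]. Integrating term-by-term (or equivalently evaluating the antiderivative F(x) = 9*x^5/5 - 3*x^4/4 + 10*x^3/3 - 5*x^2/2 + 3*x at the endpoints):
  F(1) − F(−1) = 293/60 − (-683/60) = 244/15.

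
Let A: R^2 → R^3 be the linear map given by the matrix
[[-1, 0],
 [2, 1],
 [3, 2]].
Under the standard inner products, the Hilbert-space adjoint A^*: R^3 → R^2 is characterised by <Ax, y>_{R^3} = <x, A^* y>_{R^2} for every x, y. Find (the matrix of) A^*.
A^* = A^T =
[[-1, 2, 3],
 [0, 1, 2]]

For real matrices with standard dot products, the defining identity <Ax, y> = <x, A^* y> gives (Ax)^T y = x^T (A^*) y, i.e. x^T A^T y = x^T (A^*) y. Since this holds for all x, y, we must have A^* = A^T. Therefore
A^* =
[[-1, 2, 3],
 [0, 1, 2]].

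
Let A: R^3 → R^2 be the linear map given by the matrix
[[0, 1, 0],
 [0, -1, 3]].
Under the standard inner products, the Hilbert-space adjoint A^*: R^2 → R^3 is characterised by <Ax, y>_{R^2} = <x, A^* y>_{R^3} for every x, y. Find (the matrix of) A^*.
A^* = A^T =
[[0, 0],
 [1, -1],
 [0, 3]]

For real matrices with standard dot products, the defining identity <Ax, y> = <x, A^* y> gives (Ax)^T y = x^T (A^*) y, i.e. x^T A^T y = x^T (A^*) y. Since this holds for all x, y, we must have A^* = A^T. Therefore
A^* =
[[0, 0],
 [1, -1],
 [0, 3]].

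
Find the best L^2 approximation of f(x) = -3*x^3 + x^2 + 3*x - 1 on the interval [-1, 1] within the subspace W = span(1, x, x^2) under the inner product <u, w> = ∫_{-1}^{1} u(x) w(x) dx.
g(x) = x^2 + 6*x/5 - 1

The best approximation g ∈ W is the orthogonal projection of f onto W. Writing g = a_0 + a_1 x + a_2 x^2, the coefficients solve the normal equations G · a = b where
  G_{ij} = <φ_i, φ_j> and b_i = <f, φ_i>, with φ_0 = 1, φ_1 = x, φ_2 = x^2.
G =
  [2, 0, 2/3]
  [0, 2/3, 0]
  [2/3, 0, 2/5],
b = (-4/3, 4/5, -4/15).
Solving gives a_0 = -1, a_1 = 6/5, a_2 = 1, so
  g(x) = x^2 + 6*x/5 - 1.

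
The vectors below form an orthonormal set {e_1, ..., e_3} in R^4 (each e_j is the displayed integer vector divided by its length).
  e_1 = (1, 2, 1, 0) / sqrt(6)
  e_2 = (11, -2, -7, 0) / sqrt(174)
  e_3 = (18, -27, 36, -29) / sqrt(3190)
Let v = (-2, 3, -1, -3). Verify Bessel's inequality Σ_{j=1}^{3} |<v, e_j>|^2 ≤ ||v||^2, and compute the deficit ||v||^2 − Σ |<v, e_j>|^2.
Σ |<v, e_j>|^2 = 27/5; ||v||^2 = 23; deficit = 88/5

Write each e_j = u_j / sqrt(<u_j, u_j>) where u_j is the displayed integer vector. Then <v, e_j> = <v, u_j> / sqrt(<u_j, u_j>), so |<v, e_j>|^2 = <v, u_j>^2 / <u_j, u_j>.
Coefficients: <v, e_1> = 3/sqrt(6), <v, e_2> = -21/sqrt(174), <v, e_3> = -66/sqrt(3190).
Square and sum: Σ |<v, e_j>|^2 = 27/5.
Compute ||v||^2 = v·v = 23.
Deficit = 23 − 27/5 = 88/5 ≥ 0, confirming Bessel's inequality. (The deficit equals ||v − Σ <v,e_j> e_j||^2, the squared distance from v to span{e_j}.)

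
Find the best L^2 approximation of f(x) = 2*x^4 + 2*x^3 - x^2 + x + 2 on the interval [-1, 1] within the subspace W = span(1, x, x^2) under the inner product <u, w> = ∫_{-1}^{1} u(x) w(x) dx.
g(x) = 5*x^2/7 + 11*x/5 + 64/35

The best approximation g ∈ W is the orthogonal projection of f onto W. Writing g = a_0 + a_1 x + a_2 x^2, the coefficients solve the normal equations G · a = b where
  G_{ij} = <φ_i, φ_j> and b_i = <f, φ_i>, with φ_0 = 1, φ_1 = x, φ_2 = x^2.
G =
  [2, 0, 2/3]
  [0, 2/3, 0]
  [2/3, 0, 2/5],
b = (62/15, 22/15, 158/105).
Solving gives a_0 = 64/35, a_1 = 11/5, a_2 = 5/7, so
  g(x) = 5*x^2/7 + 11*x/5 + 64/35.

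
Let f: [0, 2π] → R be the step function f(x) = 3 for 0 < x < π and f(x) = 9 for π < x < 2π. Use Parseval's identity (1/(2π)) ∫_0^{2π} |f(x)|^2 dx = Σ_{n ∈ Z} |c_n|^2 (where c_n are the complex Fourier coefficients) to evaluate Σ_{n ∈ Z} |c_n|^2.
Σ |c_n|^2 = 45

Parseval equates the L^2 energy of f (normalised by 1/(2π)) with the ℓ^2 sum of its Fourier coefficients: (1/(2π)) ∫_0^{2π} |f|^2 = Σ |c_n|^2.
Compute the left side: (1/(2π)) [∫_0^π 3^2 dx + ∫_π^{2π} 9^2 dx] = (1/(2π)) · (9π + 81π) = (9 + 81)/2 = 45.
So Σ_{n ∈ Z} |c_n|^2 = 45.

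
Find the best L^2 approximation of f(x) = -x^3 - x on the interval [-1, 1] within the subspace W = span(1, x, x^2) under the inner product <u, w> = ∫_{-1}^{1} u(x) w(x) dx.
g(x) = -8*x/5

The best approximation g ∈ W is the orthogonal projection of f onto W. Writing g = a_0 + a_1 x + a_2 x^2, the coefficients solve the normal equations G · a = b where
  G_{ij} = <φ_i, φ_j> and b_i = <f, φ_i>, with φ_0 = 1, φ_1 = x, φ_2 = x^2.
G =
  [2, 0, 2/3]
  [0, 2/3, 0]
  [2/3, 0, 2/5],
b = (0, -16/15, 0).
Solving gives a_0 = 0, a_1 = -8/5, a_2 = 0, so
  g(x) = -8*x/5.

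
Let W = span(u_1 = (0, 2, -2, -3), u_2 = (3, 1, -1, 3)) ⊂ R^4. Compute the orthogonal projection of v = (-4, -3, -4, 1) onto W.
proj_W(v) = (-47/35, -29/35, 29/35, -27/35)

Set up U = [u_1 | ... | u_2] ∈ R^(4×2). The projector onto W = col(U) is P = U (U^T U)^(-1) U^T.
Compute U^T U =
  [17, -5]
  [-5, 20],
and U^T v = (-1, -8).
Solve U^T U · c = U^T v for the coefficients: c = (-4/21, -47/105). The projection is proj_W(v) = U c.
Check: (v - proj_W(v)) · u_1 = 0  (should be 0).
Check: (v - proj_W(v)) · u_2 = 0  (should be 0).
Result: proj_W(v) = (-47/35, -29/35, 29/35, -27/35).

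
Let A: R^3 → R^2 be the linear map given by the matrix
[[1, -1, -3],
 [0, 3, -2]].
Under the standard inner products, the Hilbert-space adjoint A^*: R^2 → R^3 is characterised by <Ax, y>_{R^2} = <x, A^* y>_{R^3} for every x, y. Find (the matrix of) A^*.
A^* = A^T =
[[1, 0],
 [-1, 3],
 [-3, -2]]

For real matrices with standard dot products, the defining identity <Ax, y> = <x, A^* y> gives (Ax)^T y = x^T (A^*) y, i.e. x^T A^T y = x^T (A^*) y. Since this holds for all x, y, we must have A^* = A^T. Therefore
A^* =
[[1, 0],
 [-1, 3],
 [-3, -2]].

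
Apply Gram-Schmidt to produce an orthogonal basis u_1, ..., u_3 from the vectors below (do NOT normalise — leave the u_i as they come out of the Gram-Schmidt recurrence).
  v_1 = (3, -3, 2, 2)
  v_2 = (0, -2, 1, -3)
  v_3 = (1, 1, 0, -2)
Orthogonal basis:
  u_1 = (3, -3, 2, 2)
  u_2 = (-3/13, -23/13, 11/13, -41/13)
  u_3 = (23/15, 49/45, 2/45, -32/45)

Apply the Gram-Schmidt recurrence
  u_1 = v_1
  u_i = v_i − Σ_{j<i} ((v_i · u_j) / (u_j · u_j)) · u_j.

Step by step this gives:
  u_1 = (3, -3, 2, 2)
  u_2 = (-3/13, -23/13, 11/13, -41/13)
  u_3 = (23/15, 49/45, 2/45, -32/45)

Orthogonality check:
  u_2 · u_1 = 0 (should be 0)
  u_3 · u_1 = 0 (should be 0)
  u_3 · u_2 = 0 (should be 0)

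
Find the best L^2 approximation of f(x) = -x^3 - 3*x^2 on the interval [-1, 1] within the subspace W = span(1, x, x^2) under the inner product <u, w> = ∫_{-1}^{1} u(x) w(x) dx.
g(x) = -3*x^2 - 3*x/5

The best approximation g ∈ W is the orthogonal projection of f onto W. Writing g = a_0 + a_1 x + a_2 x^2, the coefficients solve the normal equations G · a = b where
  G_{ij} = <φ_i, φ_j> and b_i = <f, φ_i>, with φ_0 = 1, φ_1 = x, φ_2 = x^2.
G =
  [2, 0, 2/3]
  [0, 2/3, 0]
  [2/3, 0, 2/5],
b = (-2, -2/5, -6/5).
Solving gives a_0 = 0, a_1 = -3/5, a_2 = -3, so
  g(x) = -3*x^2 - 3*x/5.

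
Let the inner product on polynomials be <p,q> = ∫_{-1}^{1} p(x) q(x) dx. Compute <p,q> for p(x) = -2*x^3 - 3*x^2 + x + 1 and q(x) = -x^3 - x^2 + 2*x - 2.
<p,q> = 46/105

Expand the product: p(x)·q(x) = 2*x^6 + 5*x^5 - 2*x^4 - 4*x^3 + 7*x^2 - 2.
∫_{-1}^{1} of each monomial x^k gives [2/(k+1) if k even, 0 if k odd]. Integrating term-by-term (or equivalently evaluating the antiderivative F(x) = 2*x^7/7 + 5*x^6/6 - 2*x^5/5 - x^4 + 7*x^3/3 - 2*x at the endpoints):
  F(1) − F(−1) = 11/210 − (-27/70) = 46/105.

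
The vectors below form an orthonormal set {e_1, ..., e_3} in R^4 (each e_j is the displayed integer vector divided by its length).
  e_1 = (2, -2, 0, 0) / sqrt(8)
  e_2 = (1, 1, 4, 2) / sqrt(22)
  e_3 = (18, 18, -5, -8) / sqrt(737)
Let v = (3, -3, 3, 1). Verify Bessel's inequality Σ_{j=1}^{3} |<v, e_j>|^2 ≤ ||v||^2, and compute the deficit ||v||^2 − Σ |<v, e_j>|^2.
Σ |<v, e_j>|^2 = 1851/67; ||v||^2 = 28; deficit = 25/67

Write each e_j = u_j / sqrt(<u_j, u_j>) where u_j is the displayed integer vector. Then <v, e_j> = <v, u_j> / sqrt(<u_j, u_j>), so |<v, e_j>|^2 = <v, u_j>^2 / <u_j, u_j>.
Coefficients: <v, e_1> = 12/sqrt(8), <v, e_2> = 14/sqrt(22), <v, e_3> = -23/sqrt(737).
Square and sum: Σ |<v, e_j>|^2 = 1851/67.
Compute ||v||^2 = v·v = 28.
Deficit = 28 − 1851/67 = 25/67 ≥ 0, confirming Bessel's inequality. (The deficit equals ||v − Σ <v,e_j> e_j||^2, the squared distance from v to span{e_j}.)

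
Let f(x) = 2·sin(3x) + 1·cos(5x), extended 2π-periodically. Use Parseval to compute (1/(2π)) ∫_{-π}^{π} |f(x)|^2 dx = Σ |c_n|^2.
Σ |c_n|^2 = 5/2

Expand |f|^2 and use orthogonality of {sin(nx), cos(mx)} on [-π, π]:
  ∫_{-π}^{π} sin(nx)^2 dx = π, ∫ cos(mx)^2 dx = π, and cross terms integrate to 0.
So ∫_{-π}^{π} f(x)^2 dx = 2^2 · π + 1^2 · π = (4 + 1)π.
Divide by 2π: (4 + 1)/2 = 5/2.
By Parseval, this equals Σ |c_n|^2.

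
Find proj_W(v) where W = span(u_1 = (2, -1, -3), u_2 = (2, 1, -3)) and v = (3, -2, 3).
proj_W(v) = (-6/13, -2, 9/13)

Set up U = [u_1 | ... | u_2] ∈ R^(3×2). The projector onto W = col(U) is P = U (U^T U)^(-1) U^T.
Compute U^T U =
  [14, 12]
  [12, 14],
and U^T v = (-1, -5).
Solve U^T U · c = U^T v for the coefficients: c = (23/26, -29/26). The projection is proj_W(v) = U c.
Check: (v - proj_W(v)) · u_1 = 0  (should be 0).
Check: (v - proj_W(v)) · u_2 = 0  (should be 0).
Result: proj_W(v) = (-6/13, -2, 9/13).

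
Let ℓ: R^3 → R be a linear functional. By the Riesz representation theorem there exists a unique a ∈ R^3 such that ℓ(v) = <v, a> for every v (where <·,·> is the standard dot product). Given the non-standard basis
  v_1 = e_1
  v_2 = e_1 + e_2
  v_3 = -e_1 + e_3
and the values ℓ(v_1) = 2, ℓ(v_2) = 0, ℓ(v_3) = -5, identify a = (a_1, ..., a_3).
a = (2, -2, -3)

Write a = (a_1, ..., a_3) in the standard basis. For each basis vector v_i, ℓ(v_i) = <v_i, a> is a linear equation in the a_j's. Collect the n equations into a matrix system V a = ℓ, where row i of V is v_i (expressed in the standard basis). Since V is invertible (lower-triangular with 1s on the diagonal, up to permutation), solve by back-substitution:
  V =
[[1, 0, 0],
 [1, 1, 0],
 [-1, 0, 1]]
  V a = (2, 0, -5)
Solving gives a = (2, -2, -3).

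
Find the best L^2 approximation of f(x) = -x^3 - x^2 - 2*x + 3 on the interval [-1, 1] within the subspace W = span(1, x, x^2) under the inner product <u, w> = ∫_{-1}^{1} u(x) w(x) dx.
g(x) = -x^2 - 13*x/5 + 3

The best approximation g ∈ W is the orthogonal projection of f onto W. Writing g = a_0 + a_1 x + a_2 x^2, the coefficients solve the normal equations G · a = b where
  G_{ij} = <φ_i, φ_j> and b_i = <f, φ_i>, with φ_0 = 1, φ_1 = x, φ_2 = x^2.
G =
  [2, 0, 2/3]
  [0, 2/3, 0]
  [2/3, 0, 2/5],
b = (16/3, -26/15, 8/5).
Solving gives a_0 = 3, a_1 = -13/5, a_2 = -1, so
  g(x) = -x^2 - 13*x/5 + 3.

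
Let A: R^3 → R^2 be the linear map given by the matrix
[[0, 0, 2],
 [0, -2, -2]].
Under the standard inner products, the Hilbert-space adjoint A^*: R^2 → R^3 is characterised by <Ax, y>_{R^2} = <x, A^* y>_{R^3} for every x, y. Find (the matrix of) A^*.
A^* = A^T =
[[0, 0],
 [0, -2],
 [2, -2]]

For real matrices with standard dot products, the defining identity <Ax, y> = <x, A^* y> gives (Ax)^T y = x^T (A^*) y, i.e. x^T A^T y = x^T (A^*) y. Since this holds for all x, y, we must have A^* = A^T. Therefore
A^* =
[[0, 0],
 [0, -2],
 [2, -2]].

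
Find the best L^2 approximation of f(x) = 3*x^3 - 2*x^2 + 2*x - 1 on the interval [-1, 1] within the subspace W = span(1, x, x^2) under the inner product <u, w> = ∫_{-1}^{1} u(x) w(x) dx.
g(x) = -2*x^2 + 19*x/5 - 1

The best approximation g ∈ W is the orthogonal projection of f onto W. Writing g = a_0 + a_1 x + a_2 x^2, the coefficients solve the normal equations G · a = b where
  G_{ij} = <φ_i, φ_j> and b_i = <f, φ_i>, with φ_0 = 1, φ_1 = x, φ_2 = x^2.
G =
  [2, 0, 2/3]
  [0, 2/3, 0]
  [2/3, 0, 2/5],
b = (-10/3, 38/15, -22/15).
Solving gives a_0 = -1, a_1 = 19/5, a_2 = -2, so
  g(x) = -2*x^2 + 19*x/5 - 1.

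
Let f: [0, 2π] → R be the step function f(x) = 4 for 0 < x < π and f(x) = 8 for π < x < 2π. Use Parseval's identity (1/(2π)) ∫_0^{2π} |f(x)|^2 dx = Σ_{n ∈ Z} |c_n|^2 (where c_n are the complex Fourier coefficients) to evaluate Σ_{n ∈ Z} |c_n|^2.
Σ |c_n|^2 = 40

Parseval equates the L^2 energy of f (normalised by 1/(2π)) with the ℓ^2 sum of its Fourier coefficients: (1/(2π)) ∫_0^{2π} |f|^2 = Σ |c_n|^2.
Compute the left side: (1/(2π)) [∫_0^π 4^2 dx + ∫_π^{2π} 8^2 dx] = (1/(2π)) · (16π + 64π) = (16 + 64)/2 = 40.
So Σ_{n ∈ Z} |c_n|^2 = 40.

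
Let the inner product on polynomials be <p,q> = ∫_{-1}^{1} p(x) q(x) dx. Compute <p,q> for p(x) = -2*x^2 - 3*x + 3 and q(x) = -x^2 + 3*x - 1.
<p,q> = -178/15

Expand the product: p(x)·q(x) = 2*x^4 - 3*x^3 - 10*x^2 + 12*x - 3.
∫_{-1}^{1} of each monomial x^k gives [2/(k+1) if k even, 0 if k odd]. Integrating term-by-term (or equivalently evaluating the antiderivative F(x) = 2*x^5/5 - 3*x^4/4 - 10*x^3/3 + 6*x^2 - 3*x at the endpoints):
  F(1) − F(−1) = -41/60 − (671/60) = -178/15.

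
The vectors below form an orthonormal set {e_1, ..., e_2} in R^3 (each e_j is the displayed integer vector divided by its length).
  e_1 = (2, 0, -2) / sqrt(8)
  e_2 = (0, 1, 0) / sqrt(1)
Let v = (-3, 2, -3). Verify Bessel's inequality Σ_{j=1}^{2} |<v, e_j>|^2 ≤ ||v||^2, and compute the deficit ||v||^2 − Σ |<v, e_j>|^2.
Σ |<v, e_j>|^2 = 4; ||v||^2 = 22; deficit = 18

Write each e_j = u_j / sqrt(<u_j, u_j>) where u_j is the displayed integer vector. Then <v, e_j> = <v, u_j> / sqrt(<u_j, u_j>), so |<v, e_j>|^2 = <v, u_j>^2 / <u_j, u_j>.
Coefficients: <v, e_1> = 0/sqrt(8), <v, e_2> = 2/sqrt(1).
Square and sum: Σ |<v, e_j>|^2 = 4.
Compute ||v||^2 = v·v = 22.
Deficit = 22 − 4 = 18 ≥ 0, confirming Bessel's inequality. (The deficit equals ||v − Σ <v,e_j> e_j||^2, the squared distance from v to span{e_j}.)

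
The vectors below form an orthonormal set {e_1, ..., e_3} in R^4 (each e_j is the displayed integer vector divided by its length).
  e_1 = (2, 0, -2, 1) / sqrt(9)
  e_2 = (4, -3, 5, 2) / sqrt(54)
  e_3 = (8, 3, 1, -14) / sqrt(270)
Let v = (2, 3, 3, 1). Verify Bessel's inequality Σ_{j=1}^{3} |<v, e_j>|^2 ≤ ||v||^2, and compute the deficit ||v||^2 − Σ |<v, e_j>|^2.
Σ |<v, e_j>|^2 = 251/45; ||v||^2 = 23; deficit = 784/45

Write each e_j = u_j / sqrt(<u_j, u_j>) where u_j is the displayed integer vector. Then <v, e_j> = <v, u_j> / sqrt(<u_j, u_j>), so |<v, e_j>|^2 = <v, u_j>^2 / <u_j, u_j>.
Coefficients: <v, e_1> = -1/sqrt(9), <v, e_2> = 16/sqrt(54), <v, e_3> = 14/sqrt(270).
Square and sum: Σ |<v, e_j>|^2 = 251/45.
Compute ||v||^2 = v·v = 23.
Deficit = 23 − 251/45 = 784/45 ≥ 0, confirming Bessel's inequality. (The deficit equals ||v − Σ <v,e_j> e_j||^2, the squared distance from v to span{e_j}.)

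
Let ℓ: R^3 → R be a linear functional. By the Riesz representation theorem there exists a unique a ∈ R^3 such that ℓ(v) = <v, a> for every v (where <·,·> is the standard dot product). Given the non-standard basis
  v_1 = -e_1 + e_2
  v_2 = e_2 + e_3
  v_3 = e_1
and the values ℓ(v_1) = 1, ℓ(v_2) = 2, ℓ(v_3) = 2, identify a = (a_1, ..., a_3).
a = (2, 3, -1)

Write a = (a_1, ..., a_3) in the standard basis. For each basis vector v_i, ℓ(v_i) = <v_i, a> is a linear equation in the a_j's. Collect the n equations into a matrix system V a = ℓ, where row i of V is v_i (expressed in the standard basis). Since V is invertible (lower-triangular with 1s on the diagonal, up to permutation), solve by back-substitution:
  V =
[[-1, 1, 0],
 [0, 1, 1],
 [1, 0, 0]]
  V a = (1, 2, 2)
Solving gives a = (2, 3, -1).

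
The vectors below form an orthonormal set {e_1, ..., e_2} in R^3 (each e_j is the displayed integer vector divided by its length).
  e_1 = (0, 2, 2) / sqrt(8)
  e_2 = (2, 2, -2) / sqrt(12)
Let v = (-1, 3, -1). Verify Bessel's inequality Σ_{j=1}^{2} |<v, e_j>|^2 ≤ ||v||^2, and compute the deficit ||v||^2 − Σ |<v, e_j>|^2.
Σ |<v, e_j>|^2 = 5; ||v||^2 = 11; deficit = 6

Write each e_j = u_j / sqrt(<u_j, u_j>) where u_j is the displayed integer vector. Then <v, e_j> = <v, u_j> / sqrt(<u_j, u_j>), so |<v, e_j>|^2 = <v, u_j>^2 / <u_j, u_j>.
Coefficients: <v, e_1> = 4/sqrt(8), <v, e_2> = 6/sqrt(12).
Square and sum: Σ |<v, e_j>|^2 = 5.
Compute ||v||^2 = v·v = 11.
Deficit = 11 − 5 = 6 ≥ 0, confirming Bessel's inequality. (The deficit equals ||v − Σ <v,e_j> e_j||^2, the squared distance from v to span{e_j}.)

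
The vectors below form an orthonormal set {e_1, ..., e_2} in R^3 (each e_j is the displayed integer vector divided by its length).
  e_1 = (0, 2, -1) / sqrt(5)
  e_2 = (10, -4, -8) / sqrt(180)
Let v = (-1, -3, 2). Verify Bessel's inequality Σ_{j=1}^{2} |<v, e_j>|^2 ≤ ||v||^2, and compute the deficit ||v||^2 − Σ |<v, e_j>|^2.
Σ |<v, e_j>|^2 = 125/9; ||v||^2 = 14; deficit = 1/9

Write each e_j = u_j / sqrt(<u_j, u_j>) where u_j is the displayed integer vector. Then <v, e_j> = <v, u_j> / sqrt(<u_j, u_j>), so |<v, e_j>|^2 = <v, u_j>^2 / <u_j, u_j>.
Coefficients: <v, e_1> = -8/sqrt(5), <v, e_2> = -14/sqrt(180).
Square and sum: Σ |<v, e_j>|^2 = 125/9.
Compute ||v||^2 = v·v = 14.
Deficit = 14 − 125/9 = 1/9 ≥ 0, confirming Bessel's inequality. (The deficit equals ||v − Σ <v,e_j> e_j||^2, the squared distance from v to span{e_j}.)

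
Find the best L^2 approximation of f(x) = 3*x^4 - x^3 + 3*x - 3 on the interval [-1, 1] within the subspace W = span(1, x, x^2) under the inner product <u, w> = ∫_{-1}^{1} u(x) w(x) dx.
g(x) = 18*x^2/7 + 12*x/5 - 114/35

The best approximation g ∈ W is the orthogonal projection of f onto W. Writing g = a_0 + a_1 x + a_2 x^2, the coefficients solve the normal equations G · a = b where
  G_{ij} = <φ_i, φ_j> and b_i = <f, φ_i>, with φ_0 = 1, φ_1 = x, φ_2 = x^2.
G =
  [2, 0, 2/3]
  [0, 2/3, 0]
  [2/3, 0, 2/5],
b = (-24/5, 8/5, -8/7).
Solving gives a_0 = -114/35, a_1 = 12/5, a_2 = 18/7, so
  g(x) = 18*x^2/7 + 12*x/5 - 114/35.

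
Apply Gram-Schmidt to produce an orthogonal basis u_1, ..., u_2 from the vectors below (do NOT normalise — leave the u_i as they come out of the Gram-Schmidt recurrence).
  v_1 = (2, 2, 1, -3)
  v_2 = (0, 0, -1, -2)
Orthogonal basis:
  u_1 = (2, 2, 1, -3)
  u_2 = (-5/9, -5/9, -23/18, -7/6)

Apply the Gram-Schmidt recurrence
  u_1 = v_1
  u_i = v_i − Σ_{j<i} ((v_i · u_j) / (u_j · u_j)) · u_j.

Step by step this gives:
  u_1 = (2, 2, 1, -3)
  u_2 = (-5/9, -5/9, -23/18, -7/6)

Orthogonality check:
  u_2 · u_1 = 0 (should be 0)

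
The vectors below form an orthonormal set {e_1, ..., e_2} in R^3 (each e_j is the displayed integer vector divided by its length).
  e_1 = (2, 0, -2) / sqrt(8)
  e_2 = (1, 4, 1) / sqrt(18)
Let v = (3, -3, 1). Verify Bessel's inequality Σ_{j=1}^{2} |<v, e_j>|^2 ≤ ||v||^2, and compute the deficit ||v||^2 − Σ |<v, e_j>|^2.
Σ |<v, e_j>|^2 = 50/9; ||v||^2 = 19; deficit = 121/9

Write each e_j = u_j / sqrt(<u_j, u_j>) where u_j is the displayed integer vector. Then <v, e_j> = <v, u_j> / sqrt(<u_j, u_j>), so |<v, e_j>|^2 = <v, u_j>^2 / <u_j, u_j>.
Coefficients: <v, e_1> = 4/sqrt(8), <v, e_2> = -8/sqrt(18).
Square and sum: Σ |<v, e_j>|^2 = 50/9.
Compute ||v||^2 = v·v = 19.
Deficit = 19 − 50/9 = 121/9 ≥ 0, confirming Bessel's inequality. (The deficit equals ||v − Σ <v,e_j> e_j||^2, the squared distance from v to span{e_j}.)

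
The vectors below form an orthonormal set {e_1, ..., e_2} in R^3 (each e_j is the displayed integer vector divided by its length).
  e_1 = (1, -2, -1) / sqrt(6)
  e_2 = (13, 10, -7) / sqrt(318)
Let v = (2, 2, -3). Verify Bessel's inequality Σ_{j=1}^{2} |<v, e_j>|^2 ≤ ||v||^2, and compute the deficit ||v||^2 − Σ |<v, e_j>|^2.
Σ |<v, e_j>|^2 = 757/53; ||v||^2 = 17; deficit = 144/53

Write each e_j = u_j / sqrt(<u_j, u_j>) where u_j is the displayed integer vector. Then <v, e_j> = <v, u_j> / sqrt(<u_j, u_j>), so |<v, e_j>|^2 = <v, u_j>^2 / <u_j, u_j>.
Coefficients: <v, e_1> = 1/sqrt(6), <v, e_2> = 67/sqrt(318).
Square and sum: Σ |<v, e_j>|^2 = 757/53.
Compute ||v||^2 = v·v = 17.
Deficit = 17 − 757/53 = 144/53 ≥ 0, confirming Bessel's inequality. (The deficit equals ||v − Σ <v,e_j> e_j||^2, the squared distance from v to span{e_j}.)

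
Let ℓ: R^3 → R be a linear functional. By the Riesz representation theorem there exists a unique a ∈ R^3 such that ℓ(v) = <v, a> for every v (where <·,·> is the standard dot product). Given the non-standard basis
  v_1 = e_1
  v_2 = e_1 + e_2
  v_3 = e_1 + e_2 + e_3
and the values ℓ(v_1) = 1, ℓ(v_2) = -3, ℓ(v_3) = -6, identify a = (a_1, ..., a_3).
a = (1, -4, -3)

Write a = (a_1, ..., a_3) in the standard basis. For each basis vector v_i, ℓ(v_i) = <v_i, a> is a linear equation in the a_j's. Collect the n equations into a matrix system V a = ℓ, where row i of V is v_i (expressed in the standard basis). Since V is invertible (lower-triangular with 1s on the diagonal, up to permutation), solve by back-substitution:
  V =
[[1, 0, 0],
 [1, 1, 0],
 [1, 1, 1]]
  V a = (1, -3, -6)
Solving gives a = (1, -4, -3).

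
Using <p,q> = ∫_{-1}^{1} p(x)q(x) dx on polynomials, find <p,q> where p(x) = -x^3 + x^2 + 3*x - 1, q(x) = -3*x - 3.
<p,q> = -4/5

Expand the product: p(x)·q(x) = 3*x^4 - 12*x^2 - 6*x + 3.
∫_{-1}^{1} of each monomial x^k gives [2/(k+1) if k even, 0 if k odd]. Integrating term-by-term (or equivalently evaluating the antiderivative F(x) = 3*x^5/5 - 4*x^3 - 3*x^2 + 3*x at the endpoints):
  F(1) − F(−1) = -17/5 − (-13/5) = -4/5.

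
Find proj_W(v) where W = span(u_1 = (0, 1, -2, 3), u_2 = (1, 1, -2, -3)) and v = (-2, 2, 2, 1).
proj_W(v) = (-47/97, -107/194, 107/97, 243/194)

Set up U = [u_1 | ... | u_2] ∈ R^(4×2). The projector onto W = col(U) is P = U (U^T U)^(-1) U^T.
Compute U^T U =
  [14, -4]
  [-4, 15],
and U^T v = (1, -7).
Solve U^T U · c = U^T v for the coefficients: c = (-13/194, -47/97). The projection is proj_W(v) = U c.
Check: (v - proj_W(v)) · u_1 = 0  (should be 0).
Check: (v - proj_W(v)) · u_2 = 0  (should be 0).
Result: proj_W(v) = (-47/97, -107/194, 107/97, 243/194).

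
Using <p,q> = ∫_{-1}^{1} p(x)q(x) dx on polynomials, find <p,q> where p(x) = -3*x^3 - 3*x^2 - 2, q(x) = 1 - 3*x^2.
<p,q> = 8/5

Expand the product: p(x)·q(x) = 9*x^5 + 9*x^4 - 3*x^3 + 3*x^2 - 2.
∫_{-1}^{1} of each monomial x^k gives [2/(k+1) if k even, 0 if k odd]. Integrating term-by-term (or equivalently evaluating the antiderivative F(x) = 3*x^6/2 + 9*x^5/5 - 3*x^4/4 + x^3 - 2*x at the endpoints):
  F(1) − F(−1) = 31/20 − (-1/20) = 8/5.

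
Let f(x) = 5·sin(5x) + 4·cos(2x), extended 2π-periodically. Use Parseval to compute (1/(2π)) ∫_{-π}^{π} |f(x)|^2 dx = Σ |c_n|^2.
Σ |c_n|^2 = 41/2

Expand |f|^2 and use orthogonality of {sin(nx), cos(mx)} on [-π, π]:
  ∫_{-π}^{π} sin(nx)^2 dx = π, ∫ cos(mx)^2 dx = π, and cross terms integrate to 0.
So ∫_{-π}^{π} f(x)^2 dx = 5^2 · π + 4^2 · π = (25 + 16)π.
Divide by 2π: (25 + 16)/2 = 41/2.
By Parseval, this equals Σ |c_n|^2.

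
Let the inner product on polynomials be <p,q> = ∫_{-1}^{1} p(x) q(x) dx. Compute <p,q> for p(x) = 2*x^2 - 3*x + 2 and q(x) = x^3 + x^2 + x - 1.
<p,q> = -32/5

Expand the product: p(x)·q(x) = 2*x^5 - x^4 + x^3 - 3*x^2 + 5*x - 2.
∫_{-1}^{1} of each monomial x^k gives [2/(k+1) if k even, 0 if k odd]. Integrating term-by-term (or equivalently evaluating the antiderivative F(x) = x^6/3 - x^5/5 + x^4/4 - x^3 + 5*x^2/2 - 2*x at the endpoints):
  F(1) − F(−1) = -7/60 − (377/60) = -32/5.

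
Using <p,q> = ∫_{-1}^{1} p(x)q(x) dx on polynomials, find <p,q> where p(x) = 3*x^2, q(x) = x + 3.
<p,q> = 6

Expand the product: p(x)·q(x) = 3*x^3 + 9*x^2.
∫_{-1}^{1} of each monomial x^k gives [2/(k+1) if k even, 0 if k odd]. Integrating term-by-term (or equivalently evaluating the antiderivative F(x) = 3*x^4/4 + 3*x^3 at the endpoints):
  F(1) − F(−1) = 15/4 − (-9/4) = 6.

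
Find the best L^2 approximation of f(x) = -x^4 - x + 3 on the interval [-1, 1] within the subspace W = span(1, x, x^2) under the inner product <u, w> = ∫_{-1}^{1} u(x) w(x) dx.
g(x) = -6*x^2/7 - x + 108/35

The best approximation g ∈ W is the orthogonal projection of f onto W. Writing g = a_0 + a_1 x + a_2 x^2, the coefficients solve the normal equations G · a = b where
  G_{ij} = <φ_i, φ_j> and b_i = <f, φ_i>, with φ_0 = 1, φ_1 = x, φ_2 = x^2.
G =
  [2, 0, 2/3]
  [0, 2/3, 0]
  [2/3, 0, 2/5],
b = (28/5, -2/3, 12/7).
Solving gives a_0 = 108/35, a_1 = -1, a_2 = -6/7, so
  g(x) = -6*x^2/7 - x + 108/35.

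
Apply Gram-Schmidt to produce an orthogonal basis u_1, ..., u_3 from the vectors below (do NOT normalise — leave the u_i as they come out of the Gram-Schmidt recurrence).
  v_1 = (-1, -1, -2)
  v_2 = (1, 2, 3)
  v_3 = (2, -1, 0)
Orthogonal basis:
  u_1 = (-1, -1, -2)
  u_2 = (-1/2, 1/2, 0)
  u_3 = (1/3, 1/3, -1/3)

Apply the Gram-Schmidt recurrence
  u_1 = v_1
  u_i = v_i − Σ_{j<i} ((v_i · u_j) / (u_j · u_j)) · u_j.

Step by step this gives:
  u_1 = (-1, -1, -2)
  u_2 = (-1/2, 1/2, 0)
  u_3 = (1/3, 1/3, -1/3)

Orthogonality check:
  u_2 · u_1 = 0 (should be 0)
  u_3 · u_1 = 0 (should be 0)
  u_3 · u_2 = 0 (should be 0)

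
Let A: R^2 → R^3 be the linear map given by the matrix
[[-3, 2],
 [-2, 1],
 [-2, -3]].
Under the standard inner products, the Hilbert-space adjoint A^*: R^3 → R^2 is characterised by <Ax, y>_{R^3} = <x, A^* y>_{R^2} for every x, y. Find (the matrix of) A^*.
A^* = A^T =
[[-3, -2, -2],
 [2, 1, -3]]

For real matrices with standard dot products, the defining identity <Ax, y> = <x, A^* y> gives (Ax)^T y = x^T (A^*) y, i.e. x^T A^T y = x^T (A^*) y. Since this holds for all x, y, we must have A^* = A^T. Therefore
A^* =
[[-3, -2, -2],
 [2, 1, -3]].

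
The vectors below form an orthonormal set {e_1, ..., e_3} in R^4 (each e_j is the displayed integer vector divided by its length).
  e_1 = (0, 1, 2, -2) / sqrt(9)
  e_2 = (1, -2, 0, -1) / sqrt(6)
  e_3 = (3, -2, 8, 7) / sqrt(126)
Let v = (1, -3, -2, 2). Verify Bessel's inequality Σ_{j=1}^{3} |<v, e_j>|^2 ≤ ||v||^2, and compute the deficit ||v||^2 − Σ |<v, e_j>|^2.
Σ |<v, e_j>|^2 = 18; ||v||^2 = 18; deficit = 0

Write each e_j = u_j / sqrt(<u_j, u_j>) where u_j is the displayed integer vector. Then <v, e_j> = <v, u_j> / sqrt(<u_j, u_j>), so |<v, e_j>|^2 = <v, u_j>^2 / <u_j, u_j>.
Coefficients: <v, e_1> = -11/sqrt(9), <v, e_2> = 5/sqrt(6), <v, e_3> = 7/sqrt(126).
Square and sum: Σ |<v, e_j>|^2 = 18.
Compute ||v||^2 = v·v = 18.
Deficit = 18 − 18 = 0 ≥ 0, confirming Bessel's inequality. (The deficit equals ||v − Σ <v,e_j> e_j||^2, the squared distance from v to span{e_j}.)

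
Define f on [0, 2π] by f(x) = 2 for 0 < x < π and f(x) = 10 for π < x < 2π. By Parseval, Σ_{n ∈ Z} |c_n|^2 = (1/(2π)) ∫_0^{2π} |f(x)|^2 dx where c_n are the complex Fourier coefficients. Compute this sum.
Σ |c_n|^2 = 52

Parseval equates the L^2 energy of f (normalised by 1/(2π)) with the ℓ^2 sum of its Fourier coefficients: (1/(2π)) ∫_0^{2π} |f|^2 = Σ |c_n|^2.
Compute the left side: (1/(2π)) [∫_0^π 2^2 dx + ∫_π^{2π} 10^2 dx] = (1/(2π)) · (4π + 100π) = (4 + 100)/2 = 52.
So Σ_{n ∈ Z} |c_n|^2 = 52.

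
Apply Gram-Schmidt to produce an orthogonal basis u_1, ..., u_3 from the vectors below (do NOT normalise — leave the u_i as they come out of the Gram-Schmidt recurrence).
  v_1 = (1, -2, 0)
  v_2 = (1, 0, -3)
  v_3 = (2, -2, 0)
Orthogonal basis:
  u_1 = (1, -2, 0)
  u_2 = (4/5, 2/5, -3)
  u_3 = (36/49, 18/49, 12/49)

Apply the Gram-Schmidt recurrence
  u_1 = v_1
  u_i = v_i − Σ_{j<i} ((v_i · u_j) / (u_j · u_j)) · u_j.

Step by step this gives:
  u_1 = (1, -2, 0)
  u_2 = (4/5, 2/5, -3)
  u_3 = (36/49, 18/49, 12/49)

Orthogonality check:
  u_2 · u_1 = 0 (should be 0)
  u_3 · u_1 = 0 (should be 0)
  u_3 · u_2 = 0 (should be 0)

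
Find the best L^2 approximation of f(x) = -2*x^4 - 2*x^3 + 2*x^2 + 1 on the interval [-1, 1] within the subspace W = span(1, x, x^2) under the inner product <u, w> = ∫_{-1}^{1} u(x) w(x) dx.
g(x) = 2*x^2/7 - 6*x/5 + 41/35

The best approximation g ∈ W is the orthogonal projection of f onto W. Writing g = a_0 + a_1 x + a_2 x^2, the coefficients solve the normal equations G · a = b where
  G_{ij} = <φ_i, φ_j> and b_i = <f, φ_i>, with φ_0 = 1, φ_1 = x, φ_2 = x^2.
G =
  [2, 0, 2/3]
  [0, 2/3, 0]
  [2/3, 0, 2/5],
b = (38/15, -4/5, 94/105).
Solving gives a_0 = 41/35, a_1 = -6/5, a_2 = 2/7, so
  g(x) = 2*x^2/7 - 6*x/5 + 41/35.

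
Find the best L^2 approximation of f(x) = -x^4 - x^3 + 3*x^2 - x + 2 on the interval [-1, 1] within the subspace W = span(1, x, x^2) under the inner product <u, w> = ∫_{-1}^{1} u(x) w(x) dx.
g(x) = 15*x^2/7 - 8*x/5 + 73/35

The best approximation g ∈ W is the orthogonal projection of f onto W. Writing g = a_0 + a_1 x + a_2 x^2, the coefficients solve the normal equations G · a = b where
  G_{ij} = <φ_i, φ_j> and b_i = <f, φ_i>, with φ_0 = 1, φ_1 = x, φ_2 = x^2.
G =
  [2, 0, 2/3]
  [0, 2/3, 0]
  [2/3, 0, 2/5],
b = (28/5, -16/15, 236/105).
Solving gives a_0 = 73/35, a_1 = -8/5, a_2 = 15/7, so
  g(x) = 15*x^2/7 - 8*x/5 + 73/35.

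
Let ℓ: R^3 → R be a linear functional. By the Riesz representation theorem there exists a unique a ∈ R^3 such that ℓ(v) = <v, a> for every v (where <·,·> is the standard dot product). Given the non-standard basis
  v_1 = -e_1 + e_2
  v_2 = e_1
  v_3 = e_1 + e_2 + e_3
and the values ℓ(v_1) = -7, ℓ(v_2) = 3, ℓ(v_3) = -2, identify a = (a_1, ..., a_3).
a = (3, -4, -1)

Write a = (a_1, ..., a_3) in the standard basis. For each basis vector v_i, ℓ(v_i) = <v_i, a> is a linear equation in the a_j's. Collect the n equations into a matrix system V a = ℓ, where row i of V is v_i (expressed in the standard basis). Since V is invertible (lower-triangular with 1s on the diagonal, up to permutation), solve by back-substitution:
  V =
[[-1, 1, 0],
 [1, 0, 0],
 [1, 1, 1]]
  V a = (-7, 3, -2)
Solving gives a = (3, -4, -1).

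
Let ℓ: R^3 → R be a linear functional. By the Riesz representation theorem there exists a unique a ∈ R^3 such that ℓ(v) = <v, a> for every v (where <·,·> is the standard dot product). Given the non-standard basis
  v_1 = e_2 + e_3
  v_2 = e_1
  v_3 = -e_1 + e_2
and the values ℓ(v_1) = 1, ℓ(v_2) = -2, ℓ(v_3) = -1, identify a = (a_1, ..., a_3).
a = (-2, -3, 4)

Write a = (a_1, ..., a_3) in the standard basis. For each basis vector v_i, ℓ(v_i) = <v_i, a> is a linear equation in the a_j's. Collect the n equations into a matrix system V a = ℓ, where row i of V is v_i (expressed in the standard basis). Since V is invertible (lower-triangular with 1s on the diagonal, up to permutation), solve by back-substitution:
  V =
[[0, 1, 1],
 [1, 0, 0],
 [-1, 1, 0]]
  V a = (1, -2, -1)
Solving gives a = (-2, -3, 4).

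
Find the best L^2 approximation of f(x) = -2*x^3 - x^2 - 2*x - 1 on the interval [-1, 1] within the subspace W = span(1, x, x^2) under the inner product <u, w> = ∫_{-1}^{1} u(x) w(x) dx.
g(x) = -x^2 - 16*x/5 - 1

The best approximation g ∈ W is the orthogonal projection of f onto W. Writing g = a_0 + a_1 x + a_2 x^2, the coefficients solve the normal equations G · a = b where
  G_{ij} = <φ_i, φ_j> and b_i = <f, φ_i>, with φ_0 = 1, φ_1 = x, φ_2 = x^2.
G =
  [2, 0, 2/3]
  [0, 2/3, 0]
  [2/3, 0, 2/5],
b = (-8/3, -32/15, -16/15).
Solving gives a_0 = -1, a_1 = -16/5, a_2 = -1, so
  g(x) = -x^2 - 16*x/5 - 1.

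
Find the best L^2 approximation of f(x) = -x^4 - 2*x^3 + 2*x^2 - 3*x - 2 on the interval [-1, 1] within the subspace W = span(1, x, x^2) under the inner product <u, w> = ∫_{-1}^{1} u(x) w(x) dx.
g(x) = 8*x^2/7 - 21*x/5 - 67/35

The best approximation g ∈ W is the orthogonal projection of f onto W. Writing g = a_0 + a_1 x + a_2 x^2, the coefficients solve the normal equations G · a = b where
  G_{ij} = <φ_i, φ_j> and b_i = <f, φ_i>, with φ_0 = 1, φ_1 = x, φ_2 = x^2.
G =
  [2, 0, 2/3]
  [0, 2/3, 0]
  [2/3, 0, 2/5],
b = (-46/15, -14/5, -86/105).
Solving gives a_0 = -67/35, a_1 = -21/5, a_2 = 8/7, so
  g(x) = 8*x^2/7 - 21*x/5 - 67/35.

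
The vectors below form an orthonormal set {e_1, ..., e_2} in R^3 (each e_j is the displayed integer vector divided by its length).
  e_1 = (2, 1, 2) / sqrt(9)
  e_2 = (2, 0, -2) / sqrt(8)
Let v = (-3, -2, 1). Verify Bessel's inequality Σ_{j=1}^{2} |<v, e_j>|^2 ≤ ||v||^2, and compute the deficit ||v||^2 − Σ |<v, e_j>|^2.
Σ |<v, e_j>|^2 = 12; ||v||^2 = 14; deficit = 2

Write each e_j = u_j / sqrt(<u_j, u_j>) where u_j is the displayed integer vector. Then <v, e_j> = <v, u_j> / sqrt(<u_j, u_j>), so |<v, e_j>|^2 = <v, u_j>^2 / <u_j, u_j>.
Coefficients: <v, e_1> = -6/sqrt(9), <v, e_2> = -8/sqrt(8).
Square and sum: Σ |<v, e_j>|^2 = 12.
Compute ||v||^2 = v·v = 14.
Deficit = 14 − 12 = 2 ≥ 0, confirming Bessel's inequality. (The deficit equals ||v − Σ <v,e_j> e_j||^2, the squared distance from v to span{e_j}.)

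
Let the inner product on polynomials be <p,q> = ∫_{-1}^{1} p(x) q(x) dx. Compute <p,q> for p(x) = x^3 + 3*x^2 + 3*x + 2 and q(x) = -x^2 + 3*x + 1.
<p,q> = 32/3

Expand the product: p(x)·q(x) = -x^5 + 7*x^3 + 10*x^2 + 9*x + 2.
∫_{-1}^{1} of each monomial x^k gives [2/(k+1) if k even, 0 if k odd]. Integrating term-by-term (or equivalently evaluating the antiderivative F(x) = -x^6/6 + 7*x^4/4 + 10*x^3/3 + 9*x^2/2 + 2*x at the endpoints):
  F(1) − F(−1) = 137/12 − (3/4) = 32/3.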